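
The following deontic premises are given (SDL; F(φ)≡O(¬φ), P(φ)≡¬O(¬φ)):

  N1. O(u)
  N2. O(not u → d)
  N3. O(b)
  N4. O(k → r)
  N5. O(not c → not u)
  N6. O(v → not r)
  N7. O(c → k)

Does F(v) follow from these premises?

Yes

Premise 1 gives O(u).
Premise 5 is O(not c → not u); contrapositively O(u → c). Since O(u) holds, K gives O(c).
From O(c) and premise 7, O(c → k), we obtain O(k).
Premise 4 is O(k → r); since O(k), deontic closure gives O(r).
Premise 6, O(v → not r), contraposes to O(r → not v); with O(r) we get O(not v).
Premises 2, 3 do not contribute to this derivation.
So O(not v) holds, i.e. F(v). The claim follows.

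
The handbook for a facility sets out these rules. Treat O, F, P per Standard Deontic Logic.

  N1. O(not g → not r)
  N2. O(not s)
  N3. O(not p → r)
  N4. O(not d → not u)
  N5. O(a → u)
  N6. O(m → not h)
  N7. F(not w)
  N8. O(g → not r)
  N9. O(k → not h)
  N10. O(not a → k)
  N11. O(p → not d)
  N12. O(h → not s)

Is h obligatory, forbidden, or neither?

Forbidden

Premises 1 and 8 cover both cases: O(not g → not r) and O(g → not r). Since not g ∨ g is a tautology, O(not r) follows.
Premise 3 is O(not p → r); contrapositively O(not r → p). Since O(not r) holds, K gives O(p).
With premise 11, O(p → not d), the K-axiom yields O(not d).
With premise 4, O(not d → not u), the K-axiom yields O(not u).
Premise 5 is O(a → u); contrapositively O(not u → not a). Since O(not u) holds, K gives O(not a).
Applying K to premise 10 (O(not a → k)) and O(not a) yields O(k).
With premise 9, O(k → not h), the K-axiom yields O(not h).
Premises 2, 6, 7, 12 do not contribute to this derivation.
Thus O(not h), which is F(h): h is forbidden.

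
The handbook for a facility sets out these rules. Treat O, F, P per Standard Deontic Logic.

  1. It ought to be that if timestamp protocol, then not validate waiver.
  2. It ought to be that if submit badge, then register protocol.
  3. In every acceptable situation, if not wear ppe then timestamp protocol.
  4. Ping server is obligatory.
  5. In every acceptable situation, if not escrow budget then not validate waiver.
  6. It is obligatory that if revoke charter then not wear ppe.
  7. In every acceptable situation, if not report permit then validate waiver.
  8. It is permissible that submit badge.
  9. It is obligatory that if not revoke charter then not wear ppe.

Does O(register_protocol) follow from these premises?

No

Premise 2 is O(submit_badge → register_protocol), but O(submit_badge) is not derivable from the premises (the permission P(submit_badge) asserts only ¬O(¬submit_badge), not O(submit_badge)), so it does not yield O(register_protocol).
No other premise forces O(register_protocol). An ideal world satisfying every premise can still have register_protocol false, so O(register_protocol) is not derivable.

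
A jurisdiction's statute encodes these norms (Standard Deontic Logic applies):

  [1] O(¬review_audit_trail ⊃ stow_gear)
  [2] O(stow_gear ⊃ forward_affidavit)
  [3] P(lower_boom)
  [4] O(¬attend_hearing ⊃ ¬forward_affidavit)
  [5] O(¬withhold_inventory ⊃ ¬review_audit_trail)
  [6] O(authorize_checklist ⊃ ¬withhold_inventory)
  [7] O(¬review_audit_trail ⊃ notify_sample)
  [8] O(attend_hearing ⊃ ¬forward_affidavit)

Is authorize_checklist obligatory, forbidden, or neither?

By case analysis on ¬attend_hearing: premise 4 gives O(¬attend_hearing ⊃ ¬forward_affidavit) and premise 8 gives O(attend_hearing ⊃ ¬forward_affidavit), so O(¬forward_affidavit) either way.
Premise 2, O(stow_gear ⊃ forward_affidavit), contraposes to O(¬forward_affidavit ⊃ ¬stow_gear); with O(¬forward_affidavit) we get O(¬stow_gear).
Premise 1 is O(¬review_audit_trail ⊃ stow_gear); contrapositively O(¬stow_gear ⊃ review_audit_trail). Since O(¬stow_gear) holds, K gives O(review_audit_trail).
Premise 5 is O(¬withhold_inventory ⊃ ¬review_audit_trail); contrapositively O(review_audit_trail ⊃ withhold_inventory). Since O(review_audit_trail) holds, K gives O(withhold_inventory).
The contrapositive of premise 6 (O(authorize_checklist ⊃ ¬withhold_inventory)) is O(withhold_inventory ⊃ ¬authorize_checklist), and O(withhold_inventory) is already established, so O(¬authorize_checklist).
Premises 3, 7 do not contribute to this derivation.
Thus O(¬authorize_checklist), which is F(authorize_checklist): authorize_checklist is forbidden.

Forbidden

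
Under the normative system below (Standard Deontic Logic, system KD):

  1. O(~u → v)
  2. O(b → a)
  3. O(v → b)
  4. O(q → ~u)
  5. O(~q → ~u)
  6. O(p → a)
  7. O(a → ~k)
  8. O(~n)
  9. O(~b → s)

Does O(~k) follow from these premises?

Yes

Premises 5 and 4 cover both cases: O(~q → ~u) and O(q → ~u). Since ~q ∨ q is a tautology, O(~u) follows.
With premise 1, O(~u → v), the K-axiom yields O(v).
Premise 3 is O(v → b); since O(v), deontic closure gives O(b).
Premise 2 is O(b → a); since O(b), deontic closure gives O(a).
Premise 7 is O(a → ~k); since O(a), deontic closure gives O(~k).
Premises 6, 8, 9 do not contribute to this derivation.
So O(~k) follows.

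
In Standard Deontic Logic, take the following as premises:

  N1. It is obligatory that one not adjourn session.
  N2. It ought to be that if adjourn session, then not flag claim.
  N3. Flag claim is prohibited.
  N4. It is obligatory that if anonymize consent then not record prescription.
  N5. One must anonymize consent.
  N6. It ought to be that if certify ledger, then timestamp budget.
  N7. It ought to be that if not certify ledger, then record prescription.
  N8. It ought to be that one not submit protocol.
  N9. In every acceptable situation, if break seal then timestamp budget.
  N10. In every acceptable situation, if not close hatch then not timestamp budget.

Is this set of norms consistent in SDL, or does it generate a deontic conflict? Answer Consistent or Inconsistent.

Consistent

Premise 2 is O(adjourn_session → ¬flag_claim); even if O(¬flag_claim) held, inferring O(adjourn_session) would be affirming the consequent — invalid.
So O(adjourn_session) is not derivable, and the apparent clash with O(¬adjourn_session) does not arise.
A world satisfying every obligation exists (e.g. adjourn_session=false, anonymize_consent=true, break_seal=false, certify_ledger=true, close_hatch=true, flag_claim=false, record_prescription=false, submit_protocol=false, timestamp_budget=true); no atom is both obligatory and forbidden, so the set is consistent.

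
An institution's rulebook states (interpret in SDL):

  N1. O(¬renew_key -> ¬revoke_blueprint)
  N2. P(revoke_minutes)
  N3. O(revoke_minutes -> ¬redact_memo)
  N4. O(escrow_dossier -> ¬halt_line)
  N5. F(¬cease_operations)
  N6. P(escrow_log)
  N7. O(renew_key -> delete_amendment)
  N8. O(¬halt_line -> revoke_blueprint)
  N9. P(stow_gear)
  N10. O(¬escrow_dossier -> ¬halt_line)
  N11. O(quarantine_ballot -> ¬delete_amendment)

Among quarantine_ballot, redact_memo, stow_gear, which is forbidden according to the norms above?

quarantine_ballot

By case analysis on escrow_dossier: premise 4 gives O(escrow_dossier -> ¬halt_line) and premise 10 gives O(¬escrow_dossier -> ¬halt_line), so O(¬halt_line) either way.
With premise 8, O(¬halt_line -> revoke_blueprint), the K-axiom yields O(revoke_blueprint).
The contrapositive of premise 1 (O(¬renew_key -> ¬revoke_blueprint)) is O(revoke_blueprint -> renew_key), and O(revoke_blueprint) is already established, so O(renew_key).
From O(renew_key) and premise 7, O(renew_key -> delete_amendment), we obtain O(delete_amendment).
Premise 11 is O(quarantine_ballot -> ¬delete_amendment); contrapositively O(delete_amendment -> ¬quarantine_ballot). Since O(delete_amendment) holds, K gives O(¬quarantine_ballot).
So O(¬quarantine_ballot) holds, i.e. quarantine_ballot is forbidden. None of the other listed options is forbidden under the premises.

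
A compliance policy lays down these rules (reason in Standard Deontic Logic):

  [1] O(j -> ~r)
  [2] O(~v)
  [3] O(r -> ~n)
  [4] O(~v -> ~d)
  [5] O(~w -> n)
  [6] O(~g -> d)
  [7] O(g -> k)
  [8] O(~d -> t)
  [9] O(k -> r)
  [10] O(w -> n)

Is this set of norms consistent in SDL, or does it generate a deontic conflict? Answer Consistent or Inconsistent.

Inconsistent

Premises 5 and 10 are O(~w -> n) and O(w -> n); every ideal world satisfies ~w or w, so in either case n holds — hence O(n).
Premise 3 is O(r -> ~n); contrapositively O(n -> ~r). Since O(n) holds, K gives O(~r).
Premise 9 is O(k -> r); contrapositively O(~r -> ~k). Since O(~r) holds, K gives O(~k).
The contrapositive of premise 7 (O(g -> k)) is O(~k -> ~g), and O(~k) is already established, so O(~g).
Applying K to premise 6 (O(~g -> d)) and O(~g) yields O(d).
Premise 4 is O(~v -> ~d); contrapositively O(d -> v). Since O(d) holds, K gives O(v).
However, premise 2 gives O(~v).
We now have both O(v) and O(~v) — v is simultaneously obligatory and forbidden, violating the D-axiom.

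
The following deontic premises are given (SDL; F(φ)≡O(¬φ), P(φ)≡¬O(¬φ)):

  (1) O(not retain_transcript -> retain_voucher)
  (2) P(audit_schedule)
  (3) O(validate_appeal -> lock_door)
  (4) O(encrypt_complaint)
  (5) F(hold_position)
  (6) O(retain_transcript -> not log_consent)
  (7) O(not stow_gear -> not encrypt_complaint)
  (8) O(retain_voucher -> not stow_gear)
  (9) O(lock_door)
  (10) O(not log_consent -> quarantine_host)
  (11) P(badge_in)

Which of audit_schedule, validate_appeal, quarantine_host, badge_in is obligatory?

From premise 4 we have O(encrypt_complaint).
Premise 7, O(not stow_gear -> not encrypt_complaint), contraposes to O(encrypt_complaint -> stow_gear); with O(encrypt_complaint) we get O(stow_gear).
Premise 8, O(retain_voucher -> not stow_gear), contraposes to O(stow_gear -> not retain_voucher); with O(stow_gear) we get O(not retain_voucher).
The contrapositive of premise 1 (O(not retain_transcript -> retain_voucher)) is O(not retain_voucher -> retain_transcript), and O(not retain_voucher) is already established, so O(retain_transcript).
From O(retain_transcript) and premise 6, O(retain_transcript -> not log_consent), we obtain O(not log_consent).
Premise 10 is O(not log_consent -> quarantine_host); since O(not log_consent), deontic closure gives O(quarantine_host).
So O(quarantine_host) holds — quarantine_host is obligatory. None of the other listed options is made obligatory by any chain of premises.

quarantine_host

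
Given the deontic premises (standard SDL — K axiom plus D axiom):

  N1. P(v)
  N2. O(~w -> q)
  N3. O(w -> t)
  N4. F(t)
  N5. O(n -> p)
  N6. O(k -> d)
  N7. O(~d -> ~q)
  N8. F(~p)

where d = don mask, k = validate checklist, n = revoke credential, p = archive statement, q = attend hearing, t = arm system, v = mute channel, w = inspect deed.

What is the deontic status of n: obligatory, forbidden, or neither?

Neither

Premise 5 is O(n -> p); even if O(p) held, inferring O(n) would be affirming the consequent — invalid.
No premise or chain of K-axiom applications forces O(n), and none forces O(~n). So n is neither obligatory nor forbidden under these norms.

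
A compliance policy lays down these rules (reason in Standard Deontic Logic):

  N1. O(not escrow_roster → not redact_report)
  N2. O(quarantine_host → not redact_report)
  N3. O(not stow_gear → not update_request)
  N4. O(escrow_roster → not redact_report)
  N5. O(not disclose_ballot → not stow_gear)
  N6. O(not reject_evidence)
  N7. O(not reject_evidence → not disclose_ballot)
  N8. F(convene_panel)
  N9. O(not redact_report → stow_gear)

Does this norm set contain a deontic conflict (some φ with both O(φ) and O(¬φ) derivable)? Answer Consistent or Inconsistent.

Inconsistent

Premises 1 and 4 are O(not escrow_roster → not redact_report) and O(escrow_roster → not redact_report); every ideal world satisfies not escrow_roster or escrow_roster, so in either case not redact_report holds — hence O(not redact_report).
Premise 9 is O(not redact_report → stow_gear); since O(not redact_report), deontic closure gives O(stow_gear).
Premise 5, O(not disclose_ballot → not stow_gear), contraposes to O(stow_gear → disclose_ballot); with O(stow_gear) we get O(disclose_ballot).
The contrapositive of premise 7 (O(not reject_evidence → not disclose_ballot)) is O(disclose_ballot → reject_evidence), and O(disclose_ballot) is already established, so O(reject_evidence).
However, premise 6 gives O(not reject_evidence).
We now have both O(reject_evidence) and O(not reject_evidence) — reject_evidence is simultaneously obligatory and forbidden, violating the D-axiom.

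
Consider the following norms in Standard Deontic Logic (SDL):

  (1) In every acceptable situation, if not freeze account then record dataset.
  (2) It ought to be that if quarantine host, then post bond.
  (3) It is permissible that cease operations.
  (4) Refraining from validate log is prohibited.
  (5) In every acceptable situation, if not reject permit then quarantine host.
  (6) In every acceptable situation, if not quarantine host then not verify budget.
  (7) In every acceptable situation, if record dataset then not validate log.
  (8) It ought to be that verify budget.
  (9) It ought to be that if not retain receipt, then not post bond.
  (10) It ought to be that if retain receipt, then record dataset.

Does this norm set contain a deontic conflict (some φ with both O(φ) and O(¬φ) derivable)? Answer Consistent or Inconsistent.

Inconsistent

From premise 8 we have O(verify_budget).
Premise 6, O(¬quarantine_host → ¬verify_budget), contraposes to O(verify_budget → quarantine_host); with O(verify_budget) we get O(quarantine_host).
From O(quarantine_host) and premise 2, O(quarantine_host → post_bond), we obtain O(post_bond).
The contrapositive of premise 9 (O(¬retain_receipt → ¬post_bond)) is O(post_bond → retain_receipt), and O(post_bond) is already established, so O(retain_receipt).
Premise 10 is O(retain_receipt → record_dataset); since O(retain_receipt), deontic closure gives O(record_dataset).
Applying K to premise 7 (O(record_dataset → ¬validate_log)) and O(record_dataset) yields O(¬validate_log).
But premise 4, F(¬validate_log), means O(validate_log).
We now have both O(¬validate_log) and O(validate_log) — validate_log is simultaneously obligatory and forbidden, violating the D-axiom.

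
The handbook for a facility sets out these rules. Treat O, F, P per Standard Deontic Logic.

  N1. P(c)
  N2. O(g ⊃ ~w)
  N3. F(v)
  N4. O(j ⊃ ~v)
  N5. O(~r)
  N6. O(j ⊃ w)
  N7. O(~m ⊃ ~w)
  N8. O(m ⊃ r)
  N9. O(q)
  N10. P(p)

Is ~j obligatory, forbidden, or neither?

From premise 5 we have O(~r).
The contrapositive of premise 8 (O(m ⊃ r)) is O(~r ⊃ ~m), and O(~r) is already established, so O(~m).
With premise 7, O(~m ⊃ ~w), the K-axiom yields O(~w).
Premise 6 is O(j ⊃ w); contrapositively O(~w ⊃ ~j). Since O(~w) holds, K gives O(~j).
Premises 1, 2, 3, 4, 9, 10 do not contribute to this derivation.
Hence ~j is obligatory.

Obligatory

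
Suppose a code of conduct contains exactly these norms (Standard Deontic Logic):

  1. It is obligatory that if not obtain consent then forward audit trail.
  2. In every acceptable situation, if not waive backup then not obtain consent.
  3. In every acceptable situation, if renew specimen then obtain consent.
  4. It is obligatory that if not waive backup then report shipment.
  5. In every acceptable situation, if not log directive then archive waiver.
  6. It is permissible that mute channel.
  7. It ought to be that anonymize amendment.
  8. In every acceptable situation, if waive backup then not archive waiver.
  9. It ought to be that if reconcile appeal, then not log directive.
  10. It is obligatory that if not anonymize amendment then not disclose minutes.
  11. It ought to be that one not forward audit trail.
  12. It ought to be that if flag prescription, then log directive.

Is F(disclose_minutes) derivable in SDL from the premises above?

No

Premise 10 is O(¬anonymize_amendment → ¬disclose_minutes), but O(¬anonymize_amendment) is not derivable from the premises, so it does not yield O(¬disclose_minutes).
No other premise forces O(¬disclose_minutes). An ideal world satisfying every premise can still have disclose_minutes true, so F(disclose_minutes) is not derivable.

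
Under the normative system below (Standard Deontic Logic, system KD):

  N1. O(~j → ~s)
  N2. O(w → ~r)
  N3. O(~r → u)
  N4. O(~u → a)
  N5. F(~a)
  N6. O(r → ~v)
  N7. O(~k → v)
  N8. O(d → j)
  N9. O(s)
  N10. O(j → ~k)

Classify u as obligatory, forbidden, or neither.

Obligatory

Premise 9 states O(s) outright.
Premise 1 is O(~j → ~s); contrapositively O(s → j). Since O(s) holds, K gives O(j).
From O(j) and premise 10, O(j → ~k), we obtain O(~k).
From O(~k) and premise 7, O(~k → v), we obtain O(v).
Premise 6, O(r → ~v), contraposes to O(v → ~r); with O(v) we get O(~r).
From O(~r) and premise 3, O(~r → u), we obtain O(u).
Premises 2, 4, 5, 8 do not contribute to this derivation.
Hence u is obligatory.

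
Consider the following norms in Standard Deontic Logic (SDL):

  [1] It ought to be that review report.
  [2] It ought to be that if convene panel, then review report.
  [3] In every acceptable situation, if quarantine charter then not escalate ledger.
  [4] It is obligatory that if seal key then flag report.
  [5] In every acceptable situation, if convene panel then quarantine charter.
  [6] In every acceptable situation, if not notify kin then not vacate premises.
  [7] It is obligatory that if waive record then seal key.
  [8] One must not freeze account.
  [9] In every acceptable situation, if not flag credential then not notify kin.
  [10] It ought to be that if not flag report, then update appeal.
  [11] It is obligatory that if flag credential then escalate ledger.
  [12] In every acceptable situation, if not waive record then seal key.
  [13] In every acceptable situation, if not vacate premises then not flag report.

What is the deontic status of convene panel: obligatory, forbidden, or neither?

Premises 12 and 7 cover both cases: O(¬waive_record → seal_key) and O(waive_record → seal_key). Since ¬waive_record ∨ waive_record is a tautology, O(seal_key) follows.
Applying K to premise 4 (O(seal_key → flag_report)) and O(seal_key) yields O(flag_report).
Premise 13, O(¬vacate_premises → ¬flag_report), contraposes to O(flag_report → vacate_premises); with O(flag_report) we get O(vacate_premises).
The contrapositive of premise 6 (O(¬notify_kin → ¬vacate_premises)) is O(vacate_premises → notify_kin), and O(vacate_premises) is already established, so O(notify_kin).
The contrapositive of premise 9 (O(¬flag_credential → ¬notify_kin)) is O(notify_kin → flag_credential), and O(notify_kin) is already established, so O(flag_credential).
With premise 11, O(flag_credential → escalate_ledger), the K-axiom yields O(escalate_ledger).
Premise 3 is O(quarantine_charter → ¬escalate_ledger); contrapositively O(escalate_ledger → ¬quarantine_charter). Since O(escalate_ledger) holds, K gives O(¬quarantine_charter).
The contrapositive of premise 5 (O(convene_panel → quarantine_charter)) is O(¬quarantine_charter → ¬convene_panel), and O(¬quarantine_charter) is already established, so O(¬convene_panel).
Premises 1, 2, 8, 10 do not contribute to this derivation.
Thus O(¬convene_panel), which is F(convene_panel): convene_panel is forbidden.

Forbidden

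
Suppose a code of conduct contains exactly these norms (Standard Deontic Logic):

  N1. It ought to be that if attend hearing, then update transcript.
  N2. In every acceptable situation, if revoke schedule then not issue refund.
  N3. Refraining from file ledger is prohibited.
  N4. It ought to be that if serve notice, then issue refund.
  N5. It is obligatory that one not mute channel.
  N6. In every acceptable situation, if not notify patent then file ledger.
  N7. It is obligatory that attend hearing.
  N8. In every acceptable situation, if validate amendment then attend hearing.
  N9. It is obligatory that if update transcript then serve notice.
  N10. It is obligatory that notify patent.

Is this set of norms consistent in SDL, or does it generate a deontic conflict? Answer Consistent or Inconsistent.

Consistent

Premise 6 is O(¬notify_patent → file_ledger); even if O(file_ledger) held, inferring O(¬notify_patent) would be affirming the consequent — invalid.
So O(¬notify_patent) is not derivable, and the apparent clash with O(notify_patent) does not arise.
A world satisfying every obligation exists (e.g. attend_hearing=true, file_ledger=true, issue_refund=true, mute_channel=false, notify_patent=true, revoke_schedule=false, serve_notice=true, update_transcript=true, validate_amendment=false); no atom is both obligatory and forbidden, so the set is consistent.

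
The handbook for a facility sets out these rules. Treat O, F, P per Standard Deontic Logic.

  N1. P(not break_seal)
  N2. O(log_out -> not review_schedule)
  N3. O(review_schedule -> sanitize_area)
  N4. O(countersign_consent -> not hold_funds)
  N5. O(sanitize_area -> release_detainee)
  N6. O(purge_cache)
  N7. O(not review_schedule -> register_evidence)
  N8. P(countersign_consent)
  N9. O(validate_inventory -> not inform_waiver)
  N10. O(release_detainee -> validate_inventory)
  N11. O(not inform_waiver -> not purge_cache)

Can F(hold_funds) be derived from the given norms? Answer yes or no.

Premise 4 is O(countersign_consent -> not hold_funds), but O(countersign_consent) is not derivable from the premises (the permission P(countersign_consent) asserts only not O(not countersign_consent), not O(countersign_consent)), so it does not yield O(not hold_funds).
No other premise forces O(not hold_funds). An ideal world satisfying every premise can still have hold_funds true, so F(hold_funds) is not derivable.

No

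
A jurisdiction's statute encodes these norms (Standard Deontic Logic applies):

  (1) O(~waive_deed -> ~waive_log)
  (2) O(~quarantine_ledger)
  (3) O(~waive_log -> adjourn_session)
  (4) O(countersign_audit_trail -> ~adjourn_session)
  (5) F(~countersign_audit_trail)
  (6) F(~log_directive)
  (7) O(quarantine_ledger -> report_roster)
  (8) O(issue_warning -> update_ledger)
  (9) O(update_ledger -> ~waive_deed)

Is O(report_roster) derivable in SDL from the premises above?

No

Premise 7 is O(quarantine_ledger -> report_roster), but O(quarantine_ledger) is not derivable from the premises, so it does not yield O(report_roster).
No other premise forces O(report_roster). An ideal world satisfying every premise can still have report_roster false, so O(report_roster) is not derivable.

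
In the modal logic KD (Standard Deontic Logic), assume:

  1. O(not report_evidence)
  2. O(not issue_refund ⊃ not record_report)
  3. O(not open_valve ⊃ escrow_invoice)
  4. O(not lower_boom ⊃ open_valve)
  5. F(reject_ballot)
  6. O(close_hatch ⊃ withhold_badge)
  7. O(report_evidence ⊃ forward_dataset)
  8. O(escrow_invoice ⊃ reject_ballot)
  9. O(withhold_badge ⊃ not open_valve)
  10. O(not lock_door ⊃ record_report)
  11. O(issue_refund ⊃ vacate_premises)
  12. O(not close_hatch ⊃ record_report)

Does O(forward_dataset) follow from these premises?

No

Premise 7 is O(report_evidence ⊃ forward_dataset), but O(report_evidence) is not derivable from the premises, so it does not yield O(forward_dataset).
No other premise forces O(forward_dataset). An ideal world satisfying every premise can still have forward_dataset false, so O(forward_dataset) is not derivable.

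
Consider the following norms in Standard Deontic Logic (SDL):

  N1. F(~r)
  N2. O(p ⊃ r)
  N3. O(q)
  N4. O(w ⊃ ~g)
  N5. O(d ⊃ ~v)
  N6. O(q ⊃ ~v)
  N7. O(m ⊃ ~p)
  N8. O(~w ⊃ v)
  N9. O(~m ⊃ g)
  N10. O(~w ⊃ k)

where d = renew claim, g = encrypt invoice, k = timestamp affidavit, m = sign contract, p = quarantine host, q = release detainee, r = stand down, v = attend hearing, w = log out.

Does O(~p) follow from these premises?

Yes

Premise 3 states O(q) outright.
Premise 6 is O(q ⊃ ~v); since O(q), deontic closure gives O(~v).
Premise 8 is O(~w ⊃ v); contrapositively O(~v ⊃ w). Since O(~v) holds, K gives O(w).
Premise 4 is O(w ⊃ ~g); since O(w), deontic closure gives O(~g).
Premise 9 is O(~m ⊃ g); contrapositively O(~g ⊃ m). Since O(~g) holds, K gives O(m).
With premise 7, O(m ⊃ ~p), the K-axiom yields O(~p).
Premises 1, 2, 5, 10 do not contribute to this derivation.
So O(~p) follows.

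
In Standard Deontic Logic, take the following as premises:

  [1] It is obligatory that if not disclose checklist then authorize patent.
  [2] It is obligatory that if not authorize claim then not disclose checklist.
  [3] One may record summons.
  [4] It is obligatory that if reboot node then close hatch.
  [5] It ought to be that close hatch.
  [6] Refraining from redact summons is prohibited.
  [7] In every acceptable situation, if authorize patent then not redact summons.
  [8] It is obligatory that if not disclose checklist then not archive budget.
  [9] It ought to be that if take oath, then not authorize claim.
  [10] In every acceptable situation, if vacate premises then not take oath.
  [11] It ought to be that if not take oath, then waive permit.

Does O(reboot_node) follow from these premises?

Premise 4 is O(reboot_node → close_hatch); even if O(close_hatch) held, inferring O(reboot_node) would be affirming the consequent — invalid.
No other premise forces O(reboot_node). An ideal world satisfying every premise can still have reboot_node false, so O(reboot_node) is not derivable.

No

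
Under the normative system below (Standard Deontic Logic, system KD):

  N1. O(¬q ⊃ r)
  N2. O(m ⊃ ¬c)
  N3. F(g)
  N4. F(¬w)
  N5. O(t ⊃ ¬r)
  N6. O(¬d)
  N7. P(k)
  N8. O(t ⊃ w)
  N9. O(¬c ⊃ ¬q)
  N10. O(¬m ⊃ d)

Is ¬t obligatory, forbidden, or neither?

Premise 6 states O(¬d) outright.
Premise 10, O(¬m ⊃ d), contraposes to O(¬d ⊃ m); with O(¬d) we get O(m).
Applying K to premise 2 (O(m ⊃ ¬c)) and O(m) yields O(¬c).
With premise 9, O(¬c ⊃ ¬q), the K-axiom yields O(¬q).
Applying K to premise 1 (O(¬q ⊃ r)) and O(¬q) yields O(r).
Premise 5, O(t ⊃ ¬r), contraposes to O(r ⊃ ¬t); with O(r) we get O(¬t).
Premises 3, 4, 7, 8 do not contribute to this derivation.
Hence ¬t is obligatory.

Obligatory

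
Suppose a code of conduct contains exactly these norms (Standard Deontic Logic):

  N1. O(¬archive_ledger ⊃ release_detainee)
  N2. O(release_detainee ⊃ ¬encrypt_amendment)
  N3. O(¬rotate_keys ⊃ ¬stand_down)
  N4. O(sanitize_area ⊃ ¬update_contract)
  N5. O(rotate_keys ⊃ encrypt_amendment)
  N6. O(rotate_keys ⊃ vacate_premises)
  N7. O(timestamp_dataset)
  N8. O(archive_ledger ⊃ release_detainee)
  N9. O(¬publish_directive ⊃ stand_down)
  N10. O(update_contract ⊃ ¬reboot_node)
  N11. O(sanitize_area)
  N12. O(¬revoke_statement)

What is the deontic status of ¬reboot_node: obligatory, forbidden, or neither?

Premise 10 is O(update_contract ⊃ ¬reboot_node), but O(update_contract) is not derivable from the premises, so it does not yield O(¬reboot_node).
No premise or chain of K-axiom applications forces O(¬reboot_node), and none forces O(reboot_node). So ¬reboot_node is neither obligatory nor forbidden under these norms.

Neither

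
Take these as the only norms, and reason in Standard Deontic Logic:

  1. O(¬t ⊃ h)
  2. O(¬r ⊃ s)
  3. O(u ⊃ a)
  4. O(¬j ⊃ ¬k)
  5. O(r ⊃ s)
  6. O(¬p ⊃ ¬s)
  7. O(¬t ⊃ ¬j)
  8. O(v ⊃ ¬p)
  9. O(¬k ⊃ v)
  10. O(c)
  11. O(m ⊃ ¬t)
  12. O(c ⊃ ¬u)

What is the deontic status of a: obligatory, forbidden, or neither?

Neither

Premise 3 is O(u ⊃ a), but O(u) is not derivable from the premises, so it does not yield O(a).
No premise or chain of K-axiom applications forces O(a), and none forces O(¬a). So a is neither obligatory nor forbidden under these norms.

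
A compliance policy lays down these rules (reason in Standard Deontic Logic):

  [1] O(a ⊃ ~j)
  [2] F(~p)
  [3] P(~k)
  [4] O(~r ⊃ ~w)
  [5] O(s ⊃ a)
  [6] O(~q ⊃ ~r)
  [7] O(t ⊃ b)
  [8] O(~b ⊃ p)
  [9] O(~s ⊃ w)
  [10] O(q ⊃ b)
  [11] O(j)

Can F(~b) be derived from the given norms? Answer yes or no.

Premise 11 gives O(j).
The contrapositive of premise 1 (O(a ⊃ ~j)) is O(j ⊃ ~a), and O(j) is already established, so O(~a).
The contrapositive of premise 5 (O(s ⊃ a)) is O(~a ⊃ ~s), and O(~a) is already established, so O(~s).
Premise 9 is O(~s ⊃ w); since O(~s), deontic closure gives O(w).
The contrapositive of premise 4 (O(~r ⊃ ~w)) is O(w ⊃ r), and O(w) is already established, so O(r).
Premise 6 is O(~q ⊃ ~r); contrapositively O(r ⊃ q). Since O(r) holds, K gives O(q).
From O(q) and premise 10, O(q ⊃ b), we obtain O(b).
Premises 2, 3, 7, 8 do not contribute to this derivation.
So O(b) holds, i.e. F(~b). The claim follows.

Yes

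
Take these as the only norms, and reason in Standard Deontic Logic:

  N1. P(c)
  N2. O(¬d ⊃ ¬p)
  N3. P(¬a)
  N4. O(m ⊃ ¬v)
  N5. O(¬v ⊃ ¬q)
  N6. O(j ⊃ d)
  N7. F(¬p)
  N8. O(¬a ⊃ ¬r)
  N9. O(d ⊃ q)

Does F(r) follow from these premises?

No

Premise 8 is O(¬a ⊃ ¬r), but O(¬a) is not derivable from the premises (the permission P(¬a) asserts only ¬O(a), not O(¬a)), so it does not yield O(¬r).
No other premise forces O(¬r). An ideal world satisfying every premise can still have r true, so F(r) is not derivable.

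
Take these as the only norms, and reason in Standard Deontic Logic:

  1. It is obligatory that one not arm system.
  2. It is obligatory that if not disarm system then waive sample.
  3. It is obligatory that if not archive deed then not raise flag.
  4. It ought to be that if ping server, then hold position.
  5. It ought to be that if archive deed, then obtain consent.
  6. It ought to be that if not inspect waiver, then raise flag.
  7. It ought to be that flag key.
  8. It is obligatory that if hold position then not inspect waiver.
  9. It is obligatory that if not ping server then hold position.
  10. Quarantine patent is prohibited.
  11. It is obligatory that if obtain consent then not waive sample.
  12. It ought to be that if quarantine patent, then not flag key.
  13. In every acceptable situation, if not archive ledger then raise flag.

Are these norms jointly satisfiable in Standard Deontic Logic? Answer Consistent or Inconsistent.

Consistent

Premise 12 is O(quarantine_patent → ¬flag_key), but O(quarantine_patent) is not derivable from the premises, so it does not yield O(¬flag_key).
So O(¬flag_key) is not derivable, and the apparent clash with O(flag_key) does not arise.
A world satisfying every obligation exists (e.g. archive_deed=true, archive_ledger=false, arm_system=false, disarm_system=true, flag_key=true, hold_position=true, inspect_waiver=false, obtain_consent=true, ping_server=false, quarantine_patent=false, raise_flag=true, waive_sample=false); no atom is both obligatory and forbidden, so the set is consistent.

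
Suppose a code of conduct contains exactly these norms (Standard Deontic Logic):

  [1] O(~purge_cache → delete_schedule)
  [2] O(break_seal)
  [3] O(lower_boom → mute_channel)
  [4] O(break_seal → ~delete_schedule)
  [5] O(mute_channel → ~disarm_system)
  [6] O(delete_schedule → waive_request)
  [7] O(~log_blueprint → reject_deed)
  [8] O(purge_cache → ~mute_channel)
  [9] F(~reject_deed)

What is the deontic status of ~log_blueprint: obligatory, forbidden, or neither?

Neither

Premise 7 is O(~log_blueprint → reject_deed); even if O(reject_deed) held, inferring O(~log_blueprint) would be affirming the consequent — invalid.
No premise or chain of K-axiom applications forces O(~log_blueprint), and none forces O(log_blueprint). So ~log_blueprint is neither obligatory nor forbidden under these norms.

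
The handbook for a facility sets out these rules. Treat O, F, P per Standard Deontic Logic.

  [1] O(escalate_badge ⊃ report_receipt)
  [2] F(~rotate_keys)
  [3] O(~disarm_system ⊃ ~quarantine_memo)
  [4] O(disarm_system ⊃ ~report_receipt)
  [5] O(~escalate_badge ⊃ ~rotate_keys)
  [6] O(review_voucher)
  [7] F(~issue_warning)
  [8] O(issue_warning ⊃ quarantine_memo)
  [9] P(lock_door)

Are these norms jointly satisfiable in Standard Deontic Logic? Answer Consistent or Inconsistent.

Premise 2, F(~rotate_keys), is equivalent to O(rotate_keys).
Premise 5, O(~escalate_badge ⊃ ~rotate_keys), contraposes to O(rotate_keys ⊃ escalate_badge); with O(rotate_keys) we get O(escalate_badge).
With premise 1, O(escalate_badge ⊃ report_receipt), the K-axiom yields O(report_receipt).
Premise 4, O(disarm_system ⊃ ~report_receipt), contraposes to O(report_receipt ⊃ ~disarm_system); with O(report_receipt) we get O(~disarm_system).
From O(~disarm_system) and premise 3, O(~disarm_system ⊃ ~quarantine_memo), we obtain O(~quarantine_memo).
Premise 8 is O(issue_warning ⊃ quarantine_memo); contrapositively O(~quarantine_memo ⊃ ~issue_warning). Since O(~quarantine_memo) holds, K gives O(~issue_warning).
But premise 7, F(~issue_warning), means O(issue_warning).
We now have both O(~issue_warning) and O(issue_warning) — issue_warning is simultaneously obligatory and forbidden, violating the D-axiom.

Inconsistent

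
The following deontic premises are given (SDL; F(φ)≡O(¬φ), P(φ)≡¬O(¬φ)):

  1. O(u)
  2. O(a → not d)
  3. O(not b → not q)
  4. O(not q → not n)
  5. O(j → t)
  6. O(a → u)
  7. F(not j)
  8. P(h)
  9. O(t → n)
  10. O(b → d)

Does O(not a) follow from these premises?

Yes

Premise 7, F(not j), is equivalent to O(j).
Applying K to premise 5 (O(j → t)) and O(j) yields O(t).
Applying K to premise 9 (O(t → n)) and O(t) yields O(n).
The contrapositive of premise 4 (O(not q → not n)) is O(n → q), and O(n) is already established, so O(q).
Premise 3, O(not b → not q), contraposes to O(q → b); with O(q) we get O(b).
With premise 10, O(b → d), the K-axiom yields O(d).
Premise 2 is O(a → not d); contrapositively O(d → not a). Since O(d) holds, K gives O(not a).
Premises 1, 6, 8 do not contribute to this derivation.
So O(not a) follows.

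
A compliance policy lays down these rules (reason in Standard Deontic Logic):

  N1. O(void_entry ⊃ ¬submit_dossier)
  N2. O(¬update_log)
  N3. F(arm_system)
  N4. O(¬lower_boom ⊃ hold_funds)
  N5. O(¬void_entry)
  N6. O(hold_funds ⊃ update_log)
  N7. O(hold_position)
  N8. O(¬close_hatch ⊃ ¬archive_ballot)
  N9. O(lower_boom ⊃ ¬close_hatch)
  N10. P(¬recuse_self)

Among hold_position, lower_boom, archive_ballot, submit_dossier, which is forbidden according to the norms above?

archive_ballot

Premise 2 gives O(¬update_log).
Premise 6, O(hold_funds ⊃ update_log), contraposes to O(¬update_log ⊃ ¬hold_funds); with O(¬update_log) we get O(¬hold_funds).
Premise 4, O(¬lower_boom ⊃ hold_funds), contraposes to O(¬hold_funds ⊃ lower_boom); with O(¬hold_funds) we get O(lower_boom).
Premise 9 is O(lower_boom ⊃ ¬close_hatch); since O(lower_boom), deontic closure gives O(¬close_hatch).
From O(¬close_hatch) and premise 8, O(¬close_hatch ⊃ ¬archive_ballot), we obtain O(¬archive_ballot).
So O(¬archive_ballot) holds, i.e. archive_ballot is forbidden. None of the other listed options is forbidden under the premises.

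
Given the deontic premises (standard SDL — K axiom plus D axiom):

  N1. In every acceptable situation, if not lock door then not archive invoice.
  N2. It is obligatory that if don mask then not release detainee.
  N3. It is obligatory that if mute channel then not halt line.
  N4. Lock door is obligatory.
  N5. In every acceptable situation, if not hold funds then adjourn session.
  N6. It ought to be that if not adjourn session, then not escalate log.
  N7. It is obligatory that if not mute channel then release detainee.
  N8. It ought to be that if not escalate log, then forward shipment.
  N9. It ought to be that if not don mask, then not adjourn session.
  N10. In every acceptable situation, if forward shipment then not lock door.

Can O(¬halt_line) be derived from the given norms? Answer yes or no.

Yes

Premise 4 states O(lock_door) outright.
Premise 10, O(forward_shipment → ¬lock_door), contraposes to O(lock_door → ¬forward_shipment); with O(lock_door) we get O(¬forward_shipment).
Premise 8, O(¬escalate_log → forward_shipment), contraposes to O(¬forward_shipment → escalate_log); with O(¬forward_shipment) we get O(escalate_log).
Premise 6, O(¬adjourn_session → ¬escalate_log), contraposes to O(escalate_log → adjourn_session); with O(escalate_log) we get O(adjourn_session).
The contrapositive of premise 9 (O(¬don_mask → ¬adjourn_session)) is O(adjourn_session → don_mask), and O(adjourn_session) is already established, so O(don_mask).
Applying K to premise 2 (O(don_mask → ¬release_detainee)) and O(don_mask) yields O(¬release_detainee).
The contrapositive of premise 7 (O(¬mute_channel → release_detainee)) is O(¬release_detainee → mute_channel), and O(¬release_detainee) is already established, so O(mute_channel).
With premise 3, O(mute_channel → ¬halt_line), the K-axiom yields O(¬halt_line).
Premises 1, 5 do not contribute to this derivation.
So O(¬halt_line) follows.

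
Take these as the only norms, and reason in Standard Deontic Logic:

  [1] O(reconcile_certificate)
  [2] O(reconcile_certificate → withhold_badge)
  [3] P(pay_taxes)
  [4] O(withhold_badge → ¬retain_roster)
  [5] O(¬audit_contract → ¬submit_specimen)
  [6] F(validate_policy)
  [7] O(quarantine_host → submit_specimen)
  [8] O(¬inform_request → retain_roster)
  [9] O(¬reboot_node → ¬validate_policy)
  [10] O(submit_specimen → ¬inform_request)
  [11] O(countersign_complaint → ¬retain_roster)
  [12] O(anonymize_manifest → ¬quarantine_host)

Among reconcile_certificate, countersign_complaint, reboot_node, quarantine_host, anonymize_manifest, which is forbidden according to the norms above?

Premise 1 gives O(reconcile_certificate).
Applying K to premise 2 (O(reconcile_certificate → withhold_badge)) and O(reconcile_certificate) yields O(withhold_badge).
Premise 4 is O(withhold_badge → ¬retain_roster); since O(withhold_badge), deontic closure gives O(¬retain_roster).
Premise 8 is O(¬inform_request → retain_roster); contrapositively O(¬retain_roster → inform_request). Since O(¬retain_roster) holds, K gives O(inform_request).
Premise 10, O(submit_specimen → ¬inform_request), contraposes to O(inform_request → ¬submit_specimen); with O(inform_request) we get O(¬submit_specimen).
Premise 7, O(quarantine_host → submit_specimen), contraposes to O(¬submit_specimen → ¬quarantine_host); with O(¬submit_specimen) we get O(¬quarantine_host).
So O(¬quarantine_host) holds, i.e. quarantine_host is forbidden. None of the other listed options is forbidden under the premises.

quarantine_host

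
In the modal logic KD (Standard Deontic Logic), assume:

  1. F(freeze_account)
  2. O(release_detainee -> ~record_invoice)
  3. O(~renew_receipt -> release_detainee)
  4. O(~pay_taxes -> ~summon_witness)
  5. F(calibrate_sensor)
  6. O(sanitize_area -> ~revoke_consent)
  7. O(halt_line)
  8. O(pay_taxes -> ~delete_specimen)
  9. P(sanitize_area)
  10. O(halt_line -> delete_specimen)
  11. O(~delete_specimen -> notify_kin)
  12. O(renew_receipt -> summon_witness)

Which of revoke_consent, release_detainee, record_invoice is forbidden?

Premise 7 states O(halt_line) outright.
Applying K to premise 10 (O(halt_line -> delete_specimen)) and O(halt_line) yields O(delete_specimen).
The contrapositive of premise 8 (O(pay_taxes -> ~delete_specimen)) is O(delete_specimen -> ~pay_taxes), and O(delete_specimen) is already established, so O(~pay_taxes).
Applying K to premise 4 (O(~pay_taxes -> ~summon_witness)) and O(~pay_taxes) yields O(~summon_witness).
Premise 12 is O(renew_receipt -> summon_witness); contrapositively O(~summon_witness -> ~renew_receipt). Since O(~summon_witness) holds, K gives O(~renew_receipt).
Applying K to premise 3 (O(~renew_receipt -> release_detainee)) and O(~renew_receipt) yields O(release_detainee).
With premise 2, O(release_detainee -> ~record_invoice), the K-axiom yields O(~record_invoice).
So O(~record_invoice) holds, i.e. record_invoice is forbidden. None of the other listed options is forbidden under the premises.

record_invoice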